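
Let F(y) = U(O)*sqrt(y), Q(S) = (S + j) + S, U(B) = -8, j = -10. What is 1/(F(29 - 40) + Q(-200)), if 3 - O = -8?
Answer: I/(2*(-205*I + 4*sqrt(11))) ≈ -0.0024289 + 0.00015718*I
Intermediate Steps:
O = 11 (O = 3 - 1*(-8) = 3 + 8 = 11)
Q(S) = -10 + 2*S (Q(S) = (S - 10) + S = (-10 + S) + S = -10 + 2*S)
F(y) = -8*sqrt(y)
1/(F(29 - 40) + Q(-200)) = 1/(-8*sqrt(29 - 40) + (-10 + 2*(-200))) = 1/(-8*I*sqrt(11) + (-10 - 400)) = 1/(-8*I*sqrt(11) - 410) = 1/(-410 - 8*I*sqrt(11))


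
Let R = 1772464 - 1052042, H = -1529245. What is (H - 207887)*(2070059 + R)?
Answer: -4847433840492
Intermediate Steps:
R = 720422
(H - 207887)*(2070059 + R) = (-1529245 - 207887)*(2070059 + 720422) = -1737132*2790481 = -4847433840492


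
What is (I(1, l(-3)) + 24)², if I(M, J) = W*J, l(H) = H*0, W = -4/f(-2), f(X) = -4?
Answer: 576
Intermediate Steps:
W = 1 (W = -4/(-4) = -4*(-¼) = 1)
l(H) = 0
I(M, J) = J (I(M, J) = 1*J = J)
(I(1, l(-3)) + 24)² = (0 + 24)² = 24² = 576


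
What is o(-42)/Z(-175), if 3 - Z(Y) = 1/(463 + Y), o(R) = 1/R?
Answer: -48/6041 ≈ -0.0079457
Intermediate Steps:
Z(Y) = 3 - 1/(463 + Y)
o(-42)/Z(-175) = 1/((-42)*(((1388 + 3*(-175))/(463 - 175)))) = -288/(1388 - 525)/42 = -1/(42*((1/288)*863)) = -1/(42*863/288) = -1/42*288/863 = -48/6041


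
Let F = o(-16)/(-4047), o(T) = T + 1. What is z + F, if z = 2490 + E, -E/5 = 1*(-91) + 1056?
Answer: -3149910/1349 ≈ -2335.0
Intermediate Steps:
o(T) = 1 + T
E = -4825 (E = -5*(1*(-91) + 1056) = -5*(-91 + 1056) = -5*965 = -4825)
z = -2335 (z = 2490 - 4825 = -2335)
F = 5/1349 (F = (1 - 16)/(-4047) = -15*(-1/4047) = 5/1349 ≈ 0.0037064)
z + F = -2335 + 5/1349 = -3149910/1349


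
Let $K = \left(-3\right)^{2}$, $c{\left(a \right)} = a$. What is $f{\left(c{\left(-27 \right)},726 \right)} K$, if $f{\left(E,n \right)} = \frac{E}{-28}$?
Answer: $\frac{243}{28} \approx 8.6786$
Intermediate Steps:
$f{\left(E,n \right)} = - \frac{E}{28}$ ($f{\left(E,n \right)} = E \left(- \frac{1}{28}\right) = - \frac{E}{28}$)
$K = 9$
$f{\left(c{\left(-27 \right)},726 \right)} K = \left(- \frac{1}{28}\right) \left(-27\right) 9 = \frac{27}{28} \cdot 9 = \frac{243}{28}$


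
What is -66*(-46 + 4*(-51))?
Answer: 16500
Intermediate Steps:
-66*(-46 + 4*(-51)) = -66*(-46 - 204) = -66*(-250) = 16500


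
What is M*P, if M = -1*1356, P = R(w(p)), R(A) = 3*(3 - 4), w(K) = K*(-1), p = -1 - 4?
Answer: 4068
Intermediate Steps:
p = -5
w(K) = -K
R(A) = -3 (R(A) = 3*(-1) = -3)
P = -3
M = -1356
M*P = -1356*(-3) = 4068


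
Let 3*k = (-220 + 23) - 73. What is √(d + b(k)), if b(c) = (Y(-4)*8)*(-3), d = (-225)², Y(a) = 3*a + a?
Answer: 7*√1041 ≈ 225.85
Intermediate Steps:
Y(a) = 4*a
d = 50625
k = -90 (k = ((-220 + 23) - 73)/3 = (-197 - 73)/3 = (⅓)*(-270) = -90)
b(c) = 384 (b(c) = ((4*(-4))*8)*(-3) = -16*8*(-3) = -128*(-3) = 384)
√(d + b(k)) = √(50625 + 384) = √51009 = 7*√1041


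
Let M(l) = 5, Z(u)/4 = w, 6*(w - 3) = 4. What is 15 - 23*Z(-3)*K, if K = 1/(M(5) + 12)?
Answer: -247/51 ≈ -4.8431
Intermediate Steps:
w = 11/3 (w = 3 + (1/6)*4 = 3 + 2/3 = 11/3 ≈ 3.6667)
Z(u) = 44/3 (Z(u) = 4*(11/3) = 44/3)
K = 1/17 (K = 1/(5 + 12) = 1/17 ≈ 0.058824)
15 - 23*Z(-3)*K = 15 - 1012/(3*17) = 15 - 23*44/51 = 15 - 1012/51 = -247/51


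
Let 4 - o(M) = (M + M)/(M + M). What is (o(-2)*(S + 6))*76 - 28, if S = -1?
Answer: 1112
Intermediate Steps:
o(M) = 3 (o(M) = 4 - (M + M)/(M + M) = 4 - 2*M/(2*M) = 4 - 2*M*1/(2*M) = 4 - 1*1 = 4 - 1 = 3)
(o(-2)*(S + 6))*76 - 28 = (3*(-1 + 6))*76 - 28 = (3*5)*76 - 28 = 15*76 - 28 = 1140 - 28 = 1112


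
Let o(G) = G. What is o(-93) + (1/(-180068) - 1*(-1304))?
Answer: 218062347/180068 ≈ 1211.0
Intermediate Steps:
o(-93) + (1/(-180068) - 1*(-1304)) = -93 + (1/(-180068) - 1*(-1304)) = -93 + (-1/180068 + 1304) = -93 + 234808671/180068 = 218062347/180068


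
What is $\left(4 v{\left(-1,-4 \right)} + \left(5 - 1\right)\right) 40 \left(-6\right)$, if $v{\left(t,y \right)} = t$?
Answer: $0$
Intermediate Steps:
$\left(4 v{\left(-1,-4 \right)} + \left(5 - 1\right)\right) 40 \left(-6\right) = \left(4 \left(-1\right) + \left(5 - 1\right)\right) 40 \left(-6\right) = \left(-4 + \left(5 - 1\right)\right) 40 \left(-6\right) = \left(-4 + 4\right) 40 \left(-6\right) = 0 \cdot 40 \left(-6\right) = 0 \left(-6\right) = 0$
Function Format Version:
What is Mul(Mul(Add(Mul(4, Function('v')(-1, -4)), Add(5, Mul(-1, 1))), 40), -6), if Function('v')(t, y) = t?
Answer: 0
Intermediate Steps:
Mul(Mul(Add(Mul(4, Function('v')(-1, -4)), Add(5, Mul(-1, 1))), 40), -6) = Mul(Mul(Add(Mul(4, -1), Add(5, Mul(-1, 1))), 40), -6) = Mul(Mul(Add(-4, Add(5, -1)), 40), -6) = Mul(Mul(Add(-4, 4), 40), -6) = Mul(Mul(0, 40), -6) = Mul(0, -6) = 0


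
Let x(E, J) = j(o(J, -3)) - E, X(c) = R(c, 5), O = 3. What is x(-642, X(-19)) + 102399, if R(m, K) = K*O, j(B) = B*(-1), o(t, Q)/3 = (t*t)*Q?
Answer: 105066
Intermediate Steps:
o(t, Q) = 3*Q*t² (o(t, Q) = 3*((t*t)*Q) = 3*(t²*Q) = 3*(Q*t²) = 3*Q*t²)
j(B) = -B
R(m, K) = 3*K (R(m, K) = K*3 = 3*K)
X(c) = 15 (X(c) = 3*5 = 15)
x(E, J) = -E + 9*J² (x(E, J) = -3*(-3)*J² - E = -(-9)*J² - E = 9*J² - E = -E + 9*J²)
x(-642, X(-19)) + 102399 = (-1*(-642) + 9*15²) + 102399 = (642 + 9*225) + 102399 = (642 + 2025) + 102399 = 2667 + 102399 = 105066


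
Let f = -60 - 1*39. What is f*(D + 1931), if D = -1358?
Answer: -56727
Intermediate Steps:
f = -99 (f = -60 - 39 = -99)
f*(D + 1931) = -99*(-1358 + 1931) = -99*573 = -56727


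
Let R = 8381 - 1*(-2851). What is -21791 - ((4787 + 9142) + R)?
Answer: -46952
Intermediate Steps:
R = 11232 (R = 8381 + 2851 = 11232)
-21791 - ((4787 + 9142) + R) = -21791 - ((4787 + 9142) + 11232) = -21791 - (13929 + 11232) = -21791 - 1*25161 = -21791 - 25161 = -46952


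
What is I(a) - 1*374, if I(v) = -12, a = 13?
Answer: -386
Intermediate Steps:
I(a) - 1*374 = -12 - 1*374 = -12 - 374 = -386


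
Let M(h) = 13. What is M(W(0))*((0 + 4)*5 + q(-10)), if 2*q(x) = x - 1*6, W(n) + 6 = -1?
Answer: 156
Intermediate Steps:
W(n) = -7 (W(n) = -6 - 1 = -7)
q(x) = -3 + x/2 (q(x) = (x - 1*6)/2 = (x - 6)/2 = (-6 + x)/2 = -3 + x/2)
M(W(0))*((0 + 4)*5 + q(-10)) = 13*((0 + 4)*5 + (-3 + (1/2)*(-10))) = 13*(4*5 + (-3 - 5)) = 13*(20 - 8) = 13*12 = 156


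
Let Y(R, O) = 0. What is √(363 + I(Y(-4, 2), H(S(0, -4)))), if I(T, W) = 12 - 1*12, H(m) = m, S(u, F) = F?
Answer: 11*√3 ≈ 19.053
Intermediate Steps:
I(T, W) = 0 (I(T, W) = 12 - 12 = 0)
√(363 + I(Y(-4, 2), H(S(0, -4)))) = √(363 + 0) = √363 = 11*√3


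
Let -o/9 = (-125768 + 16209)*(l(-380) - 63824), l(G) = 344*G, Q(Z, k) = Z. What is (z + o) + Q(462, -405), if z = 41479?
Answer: -191826372923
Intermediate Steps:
o = -191826414864 (o = -9*(-125768 + 16209)*(344*(-380) - 63824) = -(-986031)*(-130720 - 63824) = -(-986031)*(-194544) = -9*21314046096 = -191826414864)
(z + o) + Q(462, -405) = (41479 - 191826414864) + 462 = -191826373385 + 462 = -191826372923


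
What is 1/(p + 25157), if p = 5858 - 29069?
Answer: 1/1946 ≈ 0.00051387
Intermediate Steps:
p = -23211
1/(p + 25157) = 1/(-23211 + 25157) = 1/1946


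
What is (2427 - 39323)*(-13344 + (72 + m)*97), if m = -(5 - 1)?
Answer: 248974208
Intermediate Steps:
m = -4 (m = -1*4 = -4)
(2427 - 39323)*(-13344 + (72 + m)*97) = (2427 - 39323)*(-13344 + (72 - 4)*97) = -36896*(-13344 + 68*97) = -36896*(-13344 + 6596) = -36896*(-6748) = 248974208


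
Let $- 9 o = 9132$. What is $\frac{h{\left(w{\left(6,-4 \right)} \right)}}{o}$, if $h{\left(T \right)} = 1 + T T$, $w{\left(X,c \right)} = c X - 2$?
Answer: $- \frac{2031}{3044} \approx -0.66721$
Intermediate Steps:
$w{\left(X,c \right)} = -2 + X c$ ($w{\left(X,c \right)} = X c - 2 = -2 + X c$)
$o = - \frac{3044}{3}$ ($o = \left(- \frac{1}{9}\right) 9132 = - \frac{3044}{3} \approx -1014.7$)
$h{\left(T \right)} = 1 + T^{2}$
$\frac{h{\left(w{\left(6,-4 \right)} \right)}}{o} = \frac{1 + \left(-2 + 6 \left(-4\right)\right)^{2}}{- \frac{3044}{3}} = \left(1 + \left(-2 - 24\right)^{2}\right) \left(- \frac{3}{3044}\right) = \left(1 + \left(-26\right)^{2}\right) \left(- \frac{3}{3044}\right) = \left(1 + 676\right) \left(- \frac{3}{3044}\right) = 677 \left(- \frac{3}{3044}\right) = - \frac{2031}{3044}$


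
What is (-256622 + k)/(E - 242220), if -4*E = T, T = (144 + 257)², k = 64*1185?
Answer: 103304/161383 ≈ 0.64012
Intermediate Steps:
k = 75840
T = 160801 (T = 401² = 160801)
E = -160801/4 (E = -¼*160801 = -160801/4 ≈ -40200.)
(-256622 + k)/(E - 242220) = (-256622 + 75840)/(-160801/4 - 242220) = -180782/(-1129681/4) = -180782*(-4/1129681) = 103304/161383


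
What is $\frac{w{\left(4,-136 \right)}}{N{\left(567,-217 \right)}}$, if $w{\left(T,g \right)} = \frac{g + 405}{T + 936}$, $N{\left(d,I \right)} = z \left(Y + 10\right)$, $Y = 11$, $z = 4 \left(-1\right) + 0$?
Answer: $- \frac{269}{78960} \approx -0.0034068$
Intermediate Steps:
$z = -4$ ($z = -4 + 0 = -4$)
$N{\left(d,I \right)} = -84$ ($N{\left(d,I \right)} = - 4 \left(11 + 10\right) = \left(-4\right) 21 = -84$)
$w{\left(T,g \right)} = \frac{405 + g}{936 + T}$
$\frac{w{\left(4,-136 \right)}}{N{\left(567,-217 \right)}} = \frac{\frac{1}{936 + 4} \left(405 - 136\right)}{-84} = \frac{1}{940} \cdot 269 \left(- \frac{1}{84}\right) = \frac{269}{940} \left(- \frac{1}{84}\right) = - \frac{269}{78960}$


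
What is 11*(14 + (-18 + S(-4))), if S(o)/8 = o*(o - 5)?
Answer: 3124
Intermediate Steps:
S(o) = 8*o*(-5 + o) (S(o) = 8*(o*(o - 5)) = 8*(o*(-5 + o)) = 8*o*(-5 + o))
11*(14 + (-18 + S(-4))) = 11*(14 + (-18 + 8*(-4)*(-5 - 4))) = 11*(14 + (-18 + 8*(-4)*(-9))) = 11*(14 + (-18 + 288)) = 11*(14 + 270) = 11*284 = 3124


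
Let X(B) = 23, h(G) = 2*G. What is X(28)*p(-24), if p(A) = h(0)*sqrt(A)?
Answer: 0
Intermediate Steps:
p(A) = 0 (p(A) = (2*0)*sqrt(A) = 0*sqrt(A) = 0)
X(28)*p(-24) = 23*0 = 0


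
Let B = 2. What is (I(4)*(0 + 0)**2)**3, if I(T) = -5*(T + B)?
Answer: 0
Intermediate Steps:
I(T) = -10 - 5*T (I(T) = -5*(T + 2) = -5*(2 + T) = -10 - 5*T)
(I(4)*(0 + 0)**2)**3 = ((-10 - 5*4)*(0 + 0)**2)**3 = ((-10 - 20)*0**2)**3 = (-30*0)**3 = 0**3 = 0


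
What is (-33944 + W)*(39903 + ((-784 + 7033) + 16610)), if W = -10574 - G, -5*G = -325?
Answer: -2798118246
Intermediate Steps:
G = 65 (G = -⅕*(-325) = 65)
W = -10639 (W = -10574 - 1*65 = -10574 - 65 = -10639)
(-33944 + W)*(39903 + ((-784 + 7033) + 16610)) = (-33944 - 10639)*(39903 + ((-784 + 7033) + 16610)) = -44583*(39903 + (6249 + 16610)) = -44583*(39903 + 22859) = -44583*62762 = -2798118246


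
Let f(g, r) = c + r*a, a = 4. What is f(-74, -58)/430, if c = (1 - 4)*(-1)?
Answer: -229/430 ≈ -0.53256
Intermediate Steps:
c = 3 (c = -3*(-1) = 3)
f(g, r) = 3 + 4*r (f(g, r) = 3 + r*4 = 3 + 4*r)
f(-74, -58)/430 = (3 + 4*(-58))/430 = (3 - 232)*(1/430) = -229*1/430 = -229/430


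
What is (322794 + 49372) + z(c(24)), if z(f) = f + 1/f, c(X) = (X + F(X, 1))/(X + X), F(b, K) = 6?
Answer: 14886729/40 ≈ 3.7217e+5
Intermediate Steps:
c(X) = (6 + X)/(2*X) (c(X) = (X + 6)/(X + X) = (6 + X)/((2*X)) = (6 + X)*(1/(2*X)) = (6 + X)/(2*X))
(322794 + 49372) + z(c(24)) = (322794 + 49372) + ((½)*(6 + 24)/24 + 1/((½)*(6 + 24)/24)) = 372166 + ((½)*(1/24)*30 + 1/((½)*(1/24)*30)) = 372166 + (5/8 + 1/(5/8)) = 372166 + (5/8 + 8/5) = 372166 + 89/40 = 14886729/40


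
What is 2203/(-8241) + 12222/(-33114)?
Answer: -28945274/45482079 ≈ -0.63641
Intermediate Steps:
2203/(-8241) + 12222/(-33114) = 2203*(-1/8241) + 12222*(-1/33114) = -2203/8241 - 2037/5519 = -28945274/45482079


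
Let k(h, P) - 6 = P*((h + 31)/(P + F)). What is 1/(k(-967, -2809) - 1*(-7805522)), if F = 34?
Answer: 925/7219236992 ≈ 1.2813e-7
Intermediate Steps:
k(h, P) = 6 + P*(31 + h)/(34 + P) (k(h, P) = 6 + P*((h + 31)/(P + 34)) = 6 + P*((31 + h)/(34 + P)) = 6 + P*(31 + h)/(34 + P))
1/(k(-967, -2809) - 1*(-7805522)) = 1/((204 + 37*(-2809) - 2809*(-967))/(34 - 2809) - 1*(-7805522)) = 1/((204 - 103933 + 2716303)/(-2775) + 7805522) = 1/(-1/2775*2612574 + 7805522) = 1/(-870858/925 + 7805522) = 1/(7219236992/925) = 925/7219236992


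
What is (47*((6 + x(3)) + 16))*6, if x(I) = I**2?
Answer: 8742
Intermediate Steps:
(47*((6 + x(3)) + 16))*6 = (47*((6 + 3**2) + 16))*6 = (47*((6 + 9) + 16))*6 = (47*(15 + 16))*6 = (47*31)*6 = 1457*6 = 8742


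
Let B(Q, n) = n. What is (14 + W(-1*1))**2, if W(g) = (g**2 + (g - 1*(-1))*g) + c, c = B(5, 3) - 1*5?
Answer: 169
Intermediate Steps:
c = -2 (c = 3 - 1*5 = 3 - 5 = -2)
W(g) = -2 + g**2 + g*(1 + g) (W(g) = (g**2 + (g - 1*(-1))*g) - 2 = (g**2 + (g + 1)*g) - 2 = (g**2 + (1 + g)*g) - 2 = (g**2 + g*(1 + g)) - 2 = -2 + g**2 + g*(1 + g))
(14 + W(-1*1))**2 = (14 + (-2 - 1*1 + 2*(-1*1)**2))**2 = (14 + (-2 - 1 + 2*(-1)**2))**2 = (14 + (-2 - 1 + 2*1))**2 = (14 + (-2 - 1 + 2))**2 = (14 - 1)**2 = 13**2 = 169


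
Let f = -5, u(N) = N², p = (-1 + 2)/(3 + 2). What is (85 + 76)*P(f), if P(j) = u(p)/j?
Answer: -161/125 ≈ -1.2880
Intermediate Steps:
p = ⅕ (p = 1/5 = 1*(⅕) = ⅕ ≈ 0.20000)
P(j) = 1/(25*j) (P(j) = (⅕)²/j = 1/(25*j))
(85 + 76)*P(f) = (85 + 76)*((1/25)/(-5)) = 161*((1/25)*(-⅕)) = 161*(-1/125) = -161/125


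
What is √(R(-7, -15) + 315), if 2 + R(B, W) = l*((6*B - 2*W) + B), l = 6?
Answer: √199 ≈ 14.107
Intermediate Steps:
R(B, W) = -2 - 12*W + 42*B (R(B, W) = -2 + 6*((6*B - 2*W) + B) = -2 + 6*((-2*W + 6*B) + B) = -2 + 6*(-2*W + 7*B) = -2 + (-12*W + 42*B) = -2 - 12*W + 42*B)
√(R(-7, -15) + 315) = √((-2 - 12*(-15) + 42*(-7)) + 315) = √((-2 + 180 - 294) + 315) = √(-116 + 315) = √199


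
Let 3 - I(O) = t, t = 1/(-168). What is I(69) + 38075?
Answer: 6397105/168 ≈ 38078.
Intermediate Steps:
t = -1/168 ≈ -0.0059524
I(O) = 505/168 (I(O) = 3 - 1*(-1/168) = 3 + 1/168 = 505/168)
I(69) + 38075 = 505/168 + 38075 = 6397105/168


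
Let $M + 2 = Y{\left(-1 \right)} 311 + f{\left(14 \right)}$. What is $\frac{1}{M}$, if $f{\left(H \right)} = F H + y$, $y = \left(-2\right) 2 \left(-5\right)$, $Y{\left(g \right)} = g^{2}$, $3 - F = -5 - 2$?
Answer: $\frac{1}{469} \approx 0.0021322$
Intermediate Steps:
$F = 10$ ($F = 3 - \left(-5 - 2\right) = 3 - -7 = 3 + 7 = 10$)
$y = 20$ ($y = \left(-4\right) \left(-5\right) = 20$)
$f{\left(H \right)} = 20 + 10 H$ ($f{\left(H \right)} = 10 H + 20 = 20 + 10 H$)
$M = 469$ ($M = -2 + \left(\left(-1\right)^{2} \cdot 311 + \left(20 + 10 \cdot 14\right)\right) = -2 + \left(1 \cdot 311 + \left(20 + 140\right)\right) = -2 + \left(311 + 160\right) = -2 + 471 = 469$)
$\frac{1}{M} = \frac{1}{469}$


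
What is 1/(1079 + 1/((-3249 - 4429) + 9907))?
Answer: 2229/2405092 ≈ 0.00092678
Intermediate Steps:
1/(1079 + 1/((-3249 - 4429) + 9907)) = 1/(1079 + 1/(-7678 + 9907)) = 1/(1079 + 1/2229) = 1/(2405092/2229) = 2229/2405092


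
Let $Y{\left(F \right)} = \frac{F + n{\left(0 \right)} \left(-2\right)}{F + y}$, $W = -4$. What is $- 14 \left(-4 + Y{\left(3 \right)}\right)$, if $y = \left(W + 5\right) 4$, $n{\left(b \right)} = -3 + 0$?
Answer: $38$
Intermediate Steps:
$n{\left(b \right)} = -3$
$y = 4$ ($y = \left(-4 + 5\right) 4 = 1 \cdot 4 = 4$)
$Y{\left(F \right)} = \frac{6 + F}{4 + F}$ ($Y{\left(F \right)} = \frac{F - -6}{F + 4} = \frac{F + 6}{4 + F} = \frac{6 + F}{4 + F}$)
$- 14 \left(-4 + Y{\left(3 \right)}\right) = - 14 \left(-4 + \frac{6 + 3}{4 + 3}\right) = - 14 \left(-4 + \frac{1}{7} \cdot 9\right) = - 14 \left(-4 + \frac{9}{7}\right) = \left(-14\right) \left(- \frac{19}{7}\right) = 38$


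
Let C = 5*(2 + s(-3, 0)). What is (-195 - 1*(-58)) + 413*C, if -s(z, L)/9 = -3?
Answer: 59748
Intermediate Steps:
s(z, L) = 27 (s(z, L) = -9*(-3) = 27)
C = 145 (C = 5*(2 + 27) = 5*29 = 145)
(-195 - 1*(-58)) + 413*C = (-195 - 1*(-58)) + 413*145 = (-195 + 58) + 59885 = -137 + 59885 = 59748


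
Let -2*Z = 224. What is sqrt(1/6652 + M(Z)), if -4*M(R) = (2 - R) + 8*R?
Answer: sqrt(2162676621)/3326 ≈ 13.982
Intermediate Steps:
Z = -112 (Z = -1/2*224 = -112)
M(R) = -1/2 - 7*R/4 (M(R) = -((2 - R) + 8*R)/4 = -(2 + 7*R)/4 = -1/2 - 7*R/4)
sqrt(1/6652 + M(Z)) = sqrt(1/6652 + (-1/2 - 7/4*(-112))) = sqrt(1/6652 + (-1/2 + 196)) = sqrt(1/6652 + 391/2) = sqrt(1300467/6652) = sqrt(2162676621)/3326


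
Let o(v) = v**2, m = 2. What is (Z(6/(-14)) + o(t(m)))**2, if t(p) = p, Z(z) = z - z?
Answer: 16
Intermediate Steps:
Z(z) = 0
(Z(6/(-14)) + o(t(m)))**2 = (0 + 2**2)**2 = (0 + 4)**2 = 4**2 = 16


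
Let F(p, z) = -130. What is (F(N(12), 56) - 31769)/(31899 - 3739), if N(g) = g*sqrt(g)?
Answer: -31899/28160 ≈ -1.1328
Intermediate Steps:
N(g) = g**(3/2)
(F(N(12), 56) - 31769)/(31899 - 3739) = (-130 - 31769)/(31899 - 3739) = -31899/28160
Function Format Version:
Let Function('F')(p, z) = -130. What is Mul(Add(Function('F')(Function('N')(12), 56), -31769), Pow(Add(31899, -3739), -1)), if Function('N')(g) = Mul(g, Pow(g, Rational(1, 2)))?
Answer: Rational(-31899, 28160) ≈ -1.1328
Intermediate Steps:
Function('N')(g) = Pow(g, Rational(3, 2))
Mul(Add(Function('F')(Function('N')(12), 56), -31769), Pow(Add(31899, -3739), -1)) = Mul(Add(-130, -31769), Pow(Add(31899, -3739), -1)) = Mul(-31899, Pow(28160, -1)) = Mul(-31899, Rational(1, 28160)) = Rational(-31899, 28160)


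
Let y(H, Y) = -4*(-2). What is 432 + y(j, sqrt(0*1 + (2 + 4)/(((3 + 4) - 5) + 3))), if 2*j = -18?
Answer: 440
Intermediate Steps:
j = -9 (j = (1/2)*(-18) = -9)
y(H, Y) = 8
432 + y(j, sqrt(0*1 + (2 + 4)/(((3 + 4) - 5) + 3))) = 432 + 8 = 440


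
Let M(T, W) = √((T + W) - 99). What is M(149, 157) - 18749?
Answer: -18749 + 3*√23 ≈ -18735.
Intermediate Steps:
M(T, W) = √(-99 + T + W)
M(149, 157) - 18749 = √(-99 + 149 + 157) - 18749 = √207 - 18749 = 3*√23 - 18749 = -18749 + 3*√23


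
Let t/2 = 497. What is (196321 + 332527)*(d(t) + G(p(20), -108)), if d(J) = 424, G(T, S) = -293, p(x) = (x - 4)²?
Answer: 69279088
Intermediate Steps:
t = 994 (t = 2*497 = 994)
p(x) = (-4 + x)²
(196321 + 332527)*(d(t) + G(p(20), -108)) = (196321 + 332527)*(424 - 293) = 528848*131 = 69279088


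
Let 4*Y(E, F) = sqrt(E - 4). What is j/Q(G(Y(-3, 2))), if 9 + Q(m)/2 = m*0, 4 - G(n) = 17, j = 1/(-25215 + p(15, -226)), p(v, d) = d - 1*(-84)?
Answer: 1/456426 ≈ 2.1909e-6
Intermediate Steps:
p(v, d) = 84 + d (p(v, d) = d + 84 = 84 + d)
Y(E, F) = sqrt(-4 + E)/4 (Y(E, F) = sqrt(E - 4)/4 = sqrt(-4 + E)/4)
j = -1/25357 (j = 1/(-25215 + (84 - 226)) = 1/(-25215 - 142) = 1/(-25357) = -1/25357 ≈ -3.9437e-5)
G(n) = -13 (G(n) = 4 - 1*17 = 4 - 17 = -13)
Q(m) = -18 (Q(m) = -18 + 2*(m*0) = -18 + 2*0 = -18 + 0 = -18)
j/Q(G(Y(-3, 2))) = -1/25357/(-18) = -1/25357*(-1/18) = 1/456426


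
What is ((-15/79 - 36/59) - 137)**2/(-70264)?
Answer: -103132826449/381619962286 ≈ -0.27025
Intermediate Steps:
((-15/79 - 36/59) - 137)**2/(-70264) = ((-15*1/79 - 36*1/59) - 137)**2*(-1/70264) = ((-15/79 - 36/59) - 137)**2*(-1/70264) = (-3729/4661 - 137)**2*(-1/70264) = (-642286/4661)**2*(-1/70264) = (412531305796/21724921)*(-1/70264) = -103132826449/381619962286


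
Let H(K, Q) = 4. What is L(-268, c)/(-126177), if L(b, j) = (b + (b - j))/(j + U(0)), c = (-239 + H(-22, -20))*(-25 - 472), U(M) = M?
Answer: 117331/14736842715 ≈ 7.9617e-6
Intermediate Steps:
c = 116795 (c = (-239 + 4)*(-25 - 472) = -235*(-497) = 116795)
L(b, j) = (-j + 2*b)/j (L(b, j) = (b + (b - j))/(j + 0) = (-j + 2*b)/j)
L(-268, c)/(-126177) = ((-1*116795 + 2*(-268))/116795)/(-126177) = ((-116795 - 536)/116795)*(-1/126177) = ((1/116795)*(-117331))*(-1/126177) = -117331/116795*(-1/126177) = 117331/14736842715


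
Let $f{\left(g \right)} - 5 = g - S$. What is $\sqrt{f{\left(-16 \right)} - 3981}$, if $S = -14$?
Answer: $3 i \sqrt{442} \approx 63.071 i$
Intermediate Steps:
$f{\left(g \right)} = 19 + g$ ($f{\left(g \right)} = 5 + \left(g - -14\right) = 5 + \left(g + 14\right) = 5 + \left(14 + g\right) = 19 + g$)
$\sqrt{f{\left(-16 \right)} - 3981} = \sqrt{\left(19 - 16\right) - 3981} = \sqrt{3 - 3981} = \sqrt{-3978} = 3 i \sqrt{442}$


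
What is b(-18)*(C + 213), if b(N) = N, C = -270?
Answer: 1026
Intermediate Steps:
b(-18)*(C + 213) = -18*(-270 + 213) = -18*(-57) = 1026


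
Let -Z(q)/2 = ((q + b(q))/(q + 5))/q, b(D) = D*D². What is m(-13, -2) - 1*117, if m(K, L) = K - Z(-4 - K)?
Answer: -828/7 ≈ -118.29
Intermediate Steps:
b(D) = D³
Z(q) = -2*(q + q³)/(q*(5 + q)) (Z(q) = -2*(q + q³)/(q + 5)/q = -2*(q + q³)/(5 + q)/q = -2*(q + q³)/(q*(5 + q)))
m(K, L) = K - 2*(-1 - (-4 - K)²)/(1 - K) (m(K, L) = K - 2*(-1 - (-4 - K)²)/(5 + (-4 - K)) = K - 2*(-1 - (-4 - K)²)/(1 - K))
m(-13, -2) - 1*117 = (-34 - 1*(-13)² - 17*(-13))/(-1 - 13) - 1*117 = (-34 - 1*169 + 221)/(-14) - 117 = -(-34 - 169 + 221)/14 - 117 = -1/14*18 - 117 = -9/7 - 117 = -828/7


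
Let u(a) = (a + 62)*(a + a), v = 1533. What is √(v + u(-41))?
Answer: 3*I*√21 ≈ 13.748*I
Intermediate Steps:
u(a) = 2*a*(62 + a) (u(a) = (62 + a)*(2*a) = 2*a*(62 + a))
√(v + u(-41)) = √(1533 + 2*(-41)*(62 - 41)) = √(1533 + 2*(-41)*21) = √(1533 - 1722) = √(-189) = 3*I*√21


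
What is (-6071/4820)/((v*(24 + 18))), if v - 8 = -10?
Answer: 6071/404880 ≈ 0.014995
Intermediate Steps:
v = -2 (v = 8 - 10 = -2)
(-6071/4820)/((v*(24 + 18))) = (-6071/4820)/((-2*(24 + 18))) = (-6071*1/4820)/((-2*42)) = -6071/4820/(-84) = -6071/4820*(-1/84) = 6071/404880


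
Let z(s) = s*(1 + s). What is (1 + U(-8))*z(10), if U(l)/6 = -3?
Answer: -1870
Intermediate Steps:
U(l) = -18 (U(l) = 6*(-3) = -18)
(1 + U(-8))*z(10) = (1 - 18)*(10*(1 + 10)) = -170*11 = -17*110 = -1870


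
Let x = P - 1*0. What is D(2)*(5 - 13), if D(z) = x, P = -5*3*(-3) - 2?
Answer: -344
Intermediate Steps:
P = 43 (P = -15*(-3) - 2 = 45 - 2 = 43)
x = 43 (x = 43 - 1*0 = 43 + 0 = 43)
D(z) = 43
D(2)*(5 - 13) = 43*(5 - 13) = 43*(-8) = -344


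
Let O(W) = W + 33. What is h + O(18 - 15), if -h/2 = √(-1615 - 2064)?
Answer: 36 - 2*I*√3679 ≈ 36.0 - 121.31*I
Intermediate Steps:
h = -2*I*√3679 (h = -2*√(-1615 - 2064) = -2*I*√3679 ≈ -121.31*I)
O(W) = 33 + W
h + O(18 - 15) = -2*I*√3679 + (33 + (18 - 15)) = -2*I*√3679 + (33 + 3) = -2*I*√3679 + 36 = 36 - 2*I*√3679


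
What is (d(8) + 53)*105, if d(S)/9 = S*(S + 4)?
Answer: 96285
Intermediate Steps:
d(S) = 9*S*(4 + S) (d(S) = 9*(S*(S + 4)) = 9*(S*(4 + S)) = 9*S*(4 + S))
(d(8) + 53)*105 = (9*8*(4 + 8) + 53)*105 = (9*8*12 + 53)*105 = (864 + 53)*105 = 917*105 = 96285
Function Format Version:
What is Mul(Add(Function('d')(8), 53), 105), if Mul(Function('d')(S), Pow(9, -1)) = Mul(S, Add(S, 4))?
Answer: 96285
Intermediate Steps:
Function('d')(S) = Mul(9, S, Add(4, S)) (Function('d')(S) = Mul(9, Mul(S, Add(S, 4))) = Mul(9, Mul(S, Add(4, S))) = Mul(9, S, Add(4, S)))
Mul(Add(Function('d')(8), 53), 105) = Mul(Add(Mul(9, 8, Add(4, 8)), 53), 105) = Mul(Add(Mul(9, 8, 12), 53), 105) = Mul(Add(864, 53), 105) = Mul(917, 105) = 96285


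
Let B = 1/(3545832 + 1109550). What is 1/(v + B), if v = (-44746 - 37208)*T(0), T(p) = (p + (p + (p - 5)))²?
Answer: -4655382/9538179410699 ≈ -4.8808e-7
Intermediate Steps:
T(p) = (-5 + 3*p)² (T(p) = (p + (p + (-5 + p)))² = (p + (-5 + 2*p))² = (-5 + 3*p)²)
B = 1/4655382 ≈ 2.1481e-7
v = -2048850 (v = (-44746 - 37208)*(-5 + 3*0)² = -81954*(-5 + 0)² = -81954*(-5)² = -81954*25 = -2048850)
1/(v + B) = 1/(-2048850 + 1/4655382) = 1/(-9538179410699/4655382) = -4655382/9538179410699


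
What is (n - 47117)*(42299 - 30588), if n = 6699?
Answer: -473335198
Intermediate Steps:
(n - 47117)*(42299 - 30588) = (6699 - 47117)*(42299 - 30588) = -40418*11711 = -473335198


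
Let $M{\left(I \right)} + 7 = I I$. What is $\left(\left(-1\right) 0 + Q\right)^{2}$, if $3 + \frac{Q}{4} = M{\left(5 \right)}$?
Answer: $3600$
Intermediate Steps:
$M{\left(I \right)} = -7 + I^{2}$ ($M{\left(I \right)} = -7 + I I = -7 + I^{2}$)
$Q = 60$ ($Q = -12 + 4 \left(-7 + 5^{2}\right) = -12 + 4 \left(-7 + 25\right) = -12 + 4 \cdot 18 = -12 + 72 = 60$)
$\left(\left(-1\right) 0 + Q\right)^{2} = \left(\left(-1\right) 0 + 60\right)^{2} = \left(0 + 60\right)^{2} = 60^{2} = 3600$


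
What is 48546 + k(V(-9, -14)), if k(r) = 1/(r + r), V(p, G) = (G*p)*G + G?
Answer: 172629575/3556 ≈ 48546.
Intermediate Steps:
V(p, G) = G + p*G² (V(p, G) = p*G² + G = G + p*G²)
k(r) = 1/(2*r)
48546 + k(V(-9, -14)) = 48546 + 1/(2*((-14*(1 - 14*(-9))))) = 48546 + 1/(2*((-14*(1 + 126)))) = 48546 + 1/(2*((-14*127))) = 48546 + (½)/(-1778) = 48546 + (½)*(-1/1778) = 48546 - 1/3556 = 172629575/3556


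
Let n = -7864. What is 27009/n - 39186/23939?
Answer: -954727155/188256296 ≈ -5.0714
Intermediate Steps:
27009/n - 39186/23939 = 27009/(-7864) - 39186/23939 = 27009*(-1/7864) - 39186*1/23939 = -27009/7864 - 39186/23939 = -954727155/188256296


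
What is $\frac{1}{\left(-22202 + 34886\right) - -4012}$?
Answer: $\frac{1}{16696} \approx 5.9895 \cdot 10^{-5}$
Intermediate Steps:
$\frac{1}{\left(-22202 + 34886\right) - -4012} = \frac{1}{12684 + 4012} = \frac{1}{16696}$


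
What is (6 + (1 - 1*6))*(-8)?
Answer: -8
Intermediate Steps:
(6 + (1 - 1*6))*(-8) = (6 + (1 - 6))*(-8) = (6 - 5)*(-8) = 1*(-8) = -8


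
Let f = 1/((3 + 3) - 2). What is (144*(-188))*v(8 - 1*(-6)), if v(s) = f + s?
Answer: -385776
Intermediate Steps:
f = ¼ (f = 1/(6 - 2) = 1/4 = ¼ ≈ 0.25000)
v(s) = ¼ + s
(144*(-188))*v(8 - 1*(-6)) = (144*(-188))*(¼ + (8 - 1*(-6))) = -27072*(¼ + (8 + 6)) = -27072*(¼ + 14) = -27072*57/4 = -385776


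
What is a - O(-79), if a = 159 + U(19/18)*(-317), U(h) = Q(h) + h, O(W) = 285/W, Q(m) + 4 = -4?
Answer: 3361603/1422 ≈ 2364.0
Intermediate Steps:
Q(m) = -8 (Q(m) = -4 - 4 = -8)
U(h) = -8 + h
a = 42487/18 (a = 159 + (-8 + 19/18)*(-317) = 159 - 125/18*(-317) = 159 + 39625/18 = 42487/18 ≈ 2360.4)
a - O(-79) = 42487/18 - 285/(-79) = 42487/18 - 285*(-1)/79 = 42487/18 - 1*(-285/79) = 42487/18 + 285/79 = 3361603/1422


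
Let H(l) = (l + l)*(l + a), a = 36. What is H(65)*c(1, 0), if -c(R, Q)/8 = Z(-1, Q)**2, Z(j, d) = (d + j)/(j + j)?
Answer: -26260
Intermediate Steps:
Z(j, d) = (d + j)/(2*j) (Z(j, d) = (d + j)/((2*j)) = (d + j)*(1/(2*j)) = (d + j)/(2*j))
H(l) = 2*l*(36 + l) (H(l) = (l + l)*(l + 36) = (2*l)*(36 + l) = 2*l*(36 + l))
c(R, Q) = -8*(1/2 - Q/2)**2 (c(R, Q) = -8*(Q - 1)**2/4 = -8*(-1 + Q)**2/4 = -8*(1/2 - Q/2)**2)
H(65)*c(1, 0) = (2*65*(36 + 65))*(-2*(-1 + 0)**2) = (2*65*101)*(-2*(-1)**2) = 13130*(-2*1) = 13130*(-2) = -26260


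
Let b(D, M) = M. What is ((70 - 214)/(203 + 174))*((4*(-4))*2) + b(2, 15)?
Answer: 10263/377 ≈ 27.223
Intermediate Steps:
((70 - 214)/(203 + 174))*((4*(-4))*2) + b(2, 15) = ((70 - 214)/(203 + 174))*((4*(-4))*2) + 15 = (-144/377)*(-16*2) + 15 = -144*1/377*(-32) + 15 = -144/377*(-32) + 15 = 4608/377 + 15 = 10263/377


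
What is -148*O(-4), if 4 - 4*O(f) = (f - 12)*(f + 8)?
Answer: -2516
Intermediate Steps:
O(f) = 1 - (-12 + f)*(8 + f)/4 (O(f) = 1 - (f - 12)*(f + 8)/4 = 1 - (-12 + f)*(8 + f)/4)
-148*O(-4) = -148*(25 - 4 - 1/4*(-4)**2) = -148*(25 - 4 - 1/4*16) = -148*(25 - 4 - 4) = -148*17 = -2516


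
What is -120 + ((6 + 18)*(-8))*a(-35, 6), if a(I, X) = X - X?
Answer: -120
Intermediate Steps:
a(I, X) = 0
-120 + ((6 + 18)*(-8))*a(-35, 6) = -120 + ((6 + 18)*(-8))*0 = -120 + (24*(-8))*0 = -120 - 192*0 = -120 + 0 = -120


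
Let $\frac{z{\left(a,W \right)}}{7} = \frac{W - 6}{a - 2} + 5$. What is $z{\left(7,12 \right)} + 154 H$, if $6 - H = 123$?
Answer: $- \frac{89873}{5} \approx -17975.0$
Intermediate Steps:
$H = -117$ ($H = 6 - 123 = -117$)
$z{\left(a,W \right)} = 35 + \frac{7 \left(-6 + W\right)}{-2 + a}$ ($z{\left(a,W \right)} = 7 \left(\frac{W - 6}{a - 2} + 5\right) = 7 \left(\frac{-6 + W}{-2 + a} + 5\right) = 7 \left(5 + \frac{-6 + W}{-2 + a}\right) = 35 + \frac{7 \left(-6 + W\right)}{-2 + a}$)
$z{\left(7,12 \right)} + 154 H = \frac{7 \left(-16 + 12 + 5 \cdot 7\right)}{-2 + 7} + 154 \left(-117\right) = \frac{7 \left(-16 + 12 + 35\right)}{5} - 18018 = 7 \cdot \frac{1}{5} \cdot 31 - 18018 = \frac{217}{5} - 18018 = - \frac{89873}{5}$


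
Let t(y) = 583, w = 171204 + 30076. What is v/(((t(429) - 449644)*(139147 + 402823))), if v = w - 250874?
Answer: 137/672313785 ≈ 2.0377e-7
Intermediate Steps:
w = 201280
v = -49594 (v = 201280 - 250874 = -49594)
v/(((t(429) - 449644)*(139147 + 402823))) = -49594*1/((583 - 449644)*(139147 + 402823)) = -49594/((-449061*541970)) = -49594/(-243377590170) = -49594*(-1/243377590170) = 137/672313785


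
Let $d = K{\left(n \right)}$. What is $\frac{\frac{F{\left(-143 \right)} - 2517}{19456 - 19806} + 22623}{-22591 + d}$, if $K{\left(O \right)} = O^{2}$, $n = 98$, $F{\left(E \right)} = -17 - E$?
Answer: $- \frac{880049}{505050} \approx -1.7425$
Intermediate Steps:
$d = 9604$ ($d = 98^{2} = 9604$)
$\frac{\frac{F{\left(-143 \right)} - 2517}{19456 - 19806} + 22623}{-22591 + d} = \frac{\frac{\left(-17 - -143\right) - 2517}{19456 - 19806} + 22623}{-22591 + 9604} = \frac{\frac{\left(-17 + 143\right) - 2517}{-350} + 22623}{-12987} = \left(\left(126 - 2517\right) \left(- \frac{1}{350}\right) + 22623\right) \left(- \frac{1}{12987}\right) = \left(\left(-2391\right) \left(- \frac{1}{350}\right) + 22623\right) \left(- \frac{1}{12987}\right) = \left(\frac{2391}{350} + 22623\right) \left(- \frac{1}{12987}\right) = \frac{7920441}{350} \left(- \frac{1}{12987}\right) = - \frac{880049}{505050}$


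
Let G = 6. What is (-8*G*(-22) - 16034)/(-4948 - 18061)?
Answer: 14978/23009 ≈ 0.65096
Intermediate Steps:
(-8*G*(-22) - 16034)/(-4948 - 18061) = (-8*6*(-22) - 16034)/(-4948 - 18061) = (-48*(-22) - 16034)/(-23009) = (1056 - 16034)*(-1/23009) = -14978*(-1/23009) = 14978/23009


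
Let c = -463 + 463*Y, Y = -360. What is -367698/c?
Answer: 367698/167143 ≈ 2.1999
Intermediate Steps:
c = -167143 (c = -463 + 463*(-360) = -463 - 166680 = -167143)
-367698/c = -367698/(-167143) = -367698*(-1/167143) = 367698/167143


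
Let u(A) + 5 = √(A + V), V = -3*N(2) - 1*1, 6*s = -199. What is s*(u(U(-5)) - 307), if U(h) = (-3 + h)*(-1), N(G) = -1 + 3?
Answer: 61889/6 ≈ 10315.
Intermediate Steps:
s = -199/6 (s = (⅙)*(-199) = -199/6 ≈ -33.167)
N(G) = 2
U(h) = 3 - h
V = -7 (V = -3*2 - 1*1 = -6 - 1 = -7)
u(A) = -5 + √(-7 + A) (u(A) = -5 + √(A - 7) = -5 + √(-7 + A))
s*(u(U(-5)) - 307) = -199*((-5 + √(-7 + (3 - 1*(-5)))) - 307)/6 = -199*((-5 + √(-7 + (3 + 5))) - 307)/6 = -199*((-5 + √(-7 + 8)) - 307)/6 = -199*((-5 + √1) - 307)/6 = -199*((-5 + 1) - 307)/6 = -199*(-4 - 307)/6 = -199/6*(-311) = 61889/6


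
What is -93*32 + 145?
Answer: -2831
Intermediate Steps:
-93*32 + 145 = -2976 + 145 = -2831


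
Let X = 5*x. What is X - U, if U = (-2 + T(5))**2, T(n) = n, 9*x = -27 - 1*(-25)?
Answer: -91/9 ≈ -10.111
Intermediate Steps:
x = -2/9 (x = (-27 - 1*(-25))/9 = (-27 + 25)/9 = (1/9)*(-2) = -2/9 ≈ -0.22222)
X = -10/9 (X = 5*(-2/9) = -10/9 ≈ -1.1111)
U = 9 (U = (-2 + 5)**2 = 3**2 = 9)
X - U = -10/9 - 1*9 = -10/9 - 9 = -91/9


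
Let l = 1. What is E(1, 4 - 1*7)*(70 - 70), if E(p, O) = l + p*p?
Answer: 0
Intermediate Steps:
E(p, O) = 1 + p² (E(p, O) = 1 + p*p = 1 + p²)
E(1, 4 - 1*7)*(70 - 70) = (1 + 1²)*(70 - 70) = (1 + 1)*0 = 2*0 = 0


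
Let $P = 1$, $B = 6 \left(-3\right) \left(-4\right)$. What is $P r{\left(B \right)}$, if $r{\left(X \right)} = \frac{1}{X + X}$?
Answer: $\frac{1}{144} \approx 0.0069444$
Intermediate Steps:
$B = 72$ ($B = \left(-18\right) \left(-4\right) = 72$)
$r{\left(X \right)} = \frac{1}{2 X}$
$P r{\left(B \right)} = 1 \frac{1}{2 \cdot 72} = 1 \cdot \frac{1}{2} \cdot \frac{1}{72} = 1 \cdot \frac{1}{144} = \frac{1}{144}$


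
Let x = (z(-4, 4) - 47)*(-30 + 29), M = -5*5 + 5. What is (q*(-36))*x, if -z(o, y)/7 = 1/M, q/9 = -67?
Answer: 5063391/5 ≈ 1.0127e+6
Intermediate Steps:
q = -603 (q = 9*(-67) = -603)
M = -20 (M = -25 + 5 = -20)
z(o, y) = 7/20 (z(o, y) = -7/(-20) = -7*(-1/20) = 7/20)
x = 933/20 (x = (7/20 - 47)*(-30 + 29) = -933/20*(-1) = 933/20 ≈ 46.650)
(q*(-36))*x = -603*(-36)*(933/20) = 21708*(933/20) = 5063391/5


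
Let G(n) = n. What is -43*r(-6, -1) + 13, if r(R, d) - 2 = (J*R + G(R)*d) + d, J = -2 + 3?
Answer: -30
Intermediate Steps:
J = 1
r(R, d) = 2 + R + d + R*d (r(R, d) = 2 + ((1*R + R*d) + d) = 2 + ((R + R*d) + d) = 2 + (R + d + R*d) = 2 + R + d + R*d)
-43*r(-6, -1) + 13 = -43*(2 - 6 - 1 - 6*(-1)) + 13 = -43*(2 - 6 - 1 + 6) + 13 = -43*1 + 13 = -43 + 13 = -30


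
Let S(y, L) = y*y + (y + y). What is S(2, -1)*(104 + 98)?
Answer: 1616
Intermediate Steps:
S(y, L) = y**2 + 2*y
S(2, -1)*(104 + 98) = (2*(2 + 2))*(104 + 98) = (2*4)*202 = 8*202 = 1616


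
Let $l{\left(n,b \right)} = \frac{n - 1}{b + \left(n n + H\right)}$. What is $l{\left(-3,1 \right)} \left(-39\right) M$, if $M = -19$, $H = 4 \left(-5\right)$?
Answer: $\frac{1482}{5} \approx 296.4$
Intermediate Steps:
$H = -20$
$l{\left(n,b \right)} = \frac{-1 + n}{-20 + b + n^{2}}$ ($l{\left(n,b \right)} = \frac{n - 1}{b + \left(n n - 20\right)} = \frac{-1 + n}{b + \left(n^{2} - 20\right)} = \frac{-1 + n}{b + \left(-20 + n^{2}\right)} = \frac{-1 + n}{-20 + b + n^{2}}$)
$l{\left(-3,1 \right)} \left(-39\right) M = \frac{-1 - 3}{-20 + 1 + \left(-3\right)^{2}} \left(-39\right) \left(-19\right) = \frac{1}{-20 + 1 + 9} \left(-4\right) \left(-39\right) \left(-19\right) = \frac{1}{-10} \left(-4\right) \left(-39\right) \left(-19\right) = \left(- \frac{1}{10}\right) \left(-4\right) \left(-39\right) \left(-19\right) = \frac{2}{5} \left(-39\right) \left(-19\right) = \left(- \frac{78}{5}\right) \left(-19\right) = \frac{1482}{5}$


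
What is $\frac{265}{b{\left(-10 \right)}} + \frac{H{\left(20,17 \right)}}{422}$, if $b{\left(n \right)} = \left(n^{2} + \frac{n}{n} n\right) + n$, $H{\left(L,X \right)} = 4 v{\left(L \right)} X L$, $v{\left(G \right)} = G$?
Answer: $\frac{228783}{3376} \approx 67.767$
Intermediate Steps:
$H{\left(L,X \right)} = 4 X L^{2}$ ($H{\left(L,X \right)} = 4 L X L = 4 L L X = 4 X L^{2}$)
$b{\left(n \right)} = n^{2} + 2 n$ ($b{\left(n \right)} = \left(n^{2} + 1 n\right) + n = \left(n^{2} + n\right) + n = \left(n + n^{2}\right) + n = n^{2} + 2 n$)
$\frac{265}{b{\left(-10 \right)}} + \frac{H{\left(20,17 \right)}}{422} = \frac{265}{\left(-10\right) \left(2 - 10\right)} + \frac{4 \cdot 17 \cdot 20^{2}}{422} = \frac{265}{\left(-10\right) \left(-8\right)} + 4 \cdot 17 \cdot 400 \cdot \frac{1}{422} = \frac{265}{80} + 27200 \cdot \frac{1}{422} = 265 \cdot \frac{1}{80} + \frac{13600}{211} = \frac{53}{16} + \frac{13600}{211} = \frac{228783}{3376}$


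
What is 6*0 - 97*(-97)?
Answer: 9409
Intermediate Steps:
6*0 - 97*(-97) = 0 + 9409 = 9409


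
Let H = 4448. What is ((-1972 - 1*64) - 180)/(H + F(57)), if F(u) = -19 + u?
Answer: -1108/2243 ≈ -0.49398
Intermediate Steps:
((-1972 - 1*64) - 180)/(H + F(57)) = ((-1972 - 1*64) - 180)/(4448 + (-19 + 57)) = ((-1972 - 64) - 180)/(4448 + 38) = (-2036 - 180)/4486 = -2216*1/4486 = -1108/2243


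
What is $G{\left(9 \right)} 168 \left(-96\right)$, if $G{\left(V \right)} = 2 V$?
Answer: $-290304$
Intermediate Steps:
$G{\left(9 \right)} 168 \left(-96\right) = 2 \cdot 9 \cdot 168 \left(-96\right) = 18 \cdot 168 \left(-96\right) = 3024 \left(-96\right) = -290304$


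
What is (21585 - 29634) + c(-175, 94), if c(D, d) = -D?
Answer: -7874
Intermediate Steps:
(21585 - 29634) + c(-175, 94) = (21585 - 29634) - 1*(-175) = -8049 + 175 = -7874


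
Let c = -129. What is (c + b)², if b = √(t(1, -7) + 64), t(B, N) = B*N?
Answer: (129 - √57)² ≈ 14750.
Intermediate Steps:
b = √57 (b = √(1*(-7) + 64) = √(-7 + 64) = √57 ≈ 7.5498)
(c + b)² = (-129 + √57)²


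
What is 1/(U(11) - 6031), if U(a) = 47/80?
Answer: -80/482433 ≈ -0.00016583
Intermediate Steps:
U(a) = 47/80 (U(a) = 47*(1/80) = 47/80)
1/(U(11) - 6031) = 1/(47/80 - 6031) = 1/(-482433/80) = -80/482433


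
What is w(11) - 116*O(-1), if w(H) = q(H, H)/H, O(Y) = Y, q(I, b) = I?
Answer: 117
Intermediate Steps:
w(H) = 1 (w(H) = H/H = 1)
w(11) - 116*O(-1) = 1 - 116*(-1) = 1 + 116 = 117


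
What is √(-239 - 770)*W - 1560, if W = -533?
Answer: -1560 - 533*I*√1009 ≈ -1560.0 - 16931.0*I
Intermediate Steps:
√(-239 - 770)*W - 1560 = √(-239 - 770)*(-533) - 1560 = √(-1009)*(-533) - 1560 = (I*√1009)*(-533) - 1560 = -533*I*√1009 - 1560 = -1560 - 533*I*√1009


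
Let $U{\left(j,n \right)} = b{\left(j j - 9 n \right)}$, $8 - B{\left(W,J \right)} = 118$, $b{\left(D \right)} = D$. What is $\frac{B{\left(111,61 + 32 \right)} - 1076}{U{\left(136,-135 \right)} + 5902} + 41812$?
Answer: $\frac{1070929570}{25613} \approx 41812.0$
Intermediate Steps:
$B{\left(W,J \right)} = -110$ ($B{\left(W,J \right)} = 8 - 118 = -110$)
$U{\left(j,n \right)} = j^{2} - 9 n$ ($U{\left(j,n \right)} = j j - 9 n = j^{2} - 9 n$)
$\frac{B{\left(111,61 + 32 \right)} - 1076}{U{\left(136,-135 \right)} + 5902} + 41812 = \frac{-110 - 1076}{\left(136^{2} - -1215\right) + 5902} + 41812 = - \frac{1186}{\left(18496 + 1215\right) + 5902} + 41812 = - \frac{1186}{19711 + 5902} + 41812 = - \frac{1186}{25613} + 41812 = \frac{1070929570}{25613}$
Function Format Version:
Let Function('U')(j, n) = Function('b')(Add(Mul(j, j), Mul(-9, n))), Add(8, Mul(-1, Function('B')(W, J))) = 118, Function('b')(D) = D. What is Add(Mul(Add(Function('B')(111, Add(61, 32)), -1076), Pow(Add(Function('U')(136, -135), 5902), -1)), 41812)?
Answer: Rational(1070929570, 25613) ≈ 41812.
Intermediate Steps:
Function('B')(W, J) = -110 (Function('B')(W, J) = Add(8, Mul(-1, 118)) = Add(8, -118) = -110)
Function('U')(j, n) = Add(Pow(j, 2), Mul(-9, n)) (Function('U')(j, n) = Add(Mul(j, j), Mul(-9, n)) = Add(Pow(j, 2), Mul(-9, n)))
Add(Mul(Add(Function('B')(111, Add(61, 32)), -1076), Pow(Add(Function('U')(136, -135), 5902), -1)), 41812) = Add(Mul(Add(-110, -1076), Pow(Add(Add(Pow(136, 2), Mul(-9, -135)), 5902), -1)), 41812) = Add(Mul(-1186, Pow(Add(Add(18496, 1215), 5902), -1)), 41812) = Add(Mul(-1186, Pow(Add(19711, 5902), -1)), 41812) = Add(Mul(-1186, Pow(25613, -1)), 41812) = Add(Mul(-1186, Rational(1, 25613)), 41812) = Add(Rational(-1186, 25613), 41812) = Rational(1070929570, 25613)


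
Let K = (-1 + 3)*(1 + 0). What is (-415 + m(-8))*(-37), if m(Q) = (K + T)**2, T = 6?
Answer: 12987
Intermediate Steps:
K = 2 (K = 2*1 = 2)
m(Q) = 64 (m(Q) = (2 + 6)**2 = 8**2 = 64)
(-415 + m(-8))*(-37) = (-415 + 64)*(-37) = -351*(-37) = 12987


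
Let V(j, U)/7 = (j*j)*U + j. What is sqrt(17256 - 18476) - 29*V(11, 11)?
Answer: -272426 + 2*I*sqrt(305) ≈ -2.7243e+5 + 34.929*I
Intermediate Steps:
V(j, U) = 7*j + 7*U*j**2 (V(j, U) = 7*((j*j)*U + j) = 7*(j**2*U + j) = 7*(U*j**2 + j) = 7*(j + U*j**2) = 7*j + 7*U*j**2)
sqrt(17256 - 18476) - 29*V(11, 11) = sqrt(17256 - 18476) - 29*7*11*(1 + 11*11) = sqrt(-1220) - 29*7*11*(1 + 121) = 2*I*sqrt(305) - 29*7*11*122 = 2*I*sqrt(305) - 29*9394 = 2*I*sqrt(305) - 1*272426 = 2*I*sqrt(305) - 272426 = -272426 + 2*I*sqrt(305)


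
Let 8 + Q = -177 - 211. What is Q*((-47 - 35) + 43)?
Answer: 15444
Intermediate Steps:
Q = -396 (Q = -8 + (-177 - 211) = -8 - 388 = -396)
Q*((-47 - 35) + 43) = -396*((-47 - 35) + 43) = -396*(-82 + 43) = -396*(-39) = 15444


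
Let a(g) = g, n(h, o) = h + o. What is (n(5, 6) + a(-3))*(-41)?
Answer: -328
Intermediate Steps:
(n(5, 6) + a(-3))*(-41) = ((5 + 6) - 3)*(-41) = (11 - 3)*(-41) = 8*(-41) = -328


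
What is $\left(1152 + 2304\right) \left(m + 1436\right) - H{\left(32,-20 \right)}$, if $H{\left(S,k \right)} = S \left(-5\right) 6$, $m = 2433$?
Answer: $13372224$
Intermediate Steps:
$H{\left(S,k \right)} = - 30 S$ ($H{\left(S,k \right)} = - 5 S 6 = - 30 S$)
$\left(1152 + 2304\right) \left(m + 1436\right) - H{\left(32,-20 \right)} = \left(1152 + 2304\right) \left(2433 + 1436\right) - \left(-30\right) 32 = 3456 \cdot 3869 - -960 = 13371264 + 960 = 13372224$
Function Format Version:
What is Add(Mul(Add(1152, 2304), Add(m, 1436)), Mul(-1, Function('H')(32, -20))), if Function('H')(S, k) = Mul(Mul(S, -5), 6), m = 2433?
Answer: 13372224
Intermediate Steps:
Function('H')(S, k) = Mul(-30, S) (Function('H')(S, k) = Mul(Mul(-5, S), 6) = Mul(-30, S))
Add(Mul(Add(1152, 2304), Add(m, 1436)), Mul(-1, Function('H')(32, -20))) = Add(Mul(Add(1152, 2304), Add(2433, 1436)), Mul(-1, Mul(-30, 32))) = Add(Mul(3456, 3869), Mul(-1, -960)) = Add(13371264, 960) = 13372224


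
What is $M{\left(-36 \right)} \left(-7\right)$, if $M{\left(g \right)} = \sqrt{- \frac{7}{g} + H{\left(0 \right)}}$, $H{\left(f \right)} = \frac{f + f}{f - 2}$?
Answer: $- \frac{7 \sqrt{7}}{6} \approx -3.0867$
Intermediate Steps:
$H{\left(f \right)} = \frac{2 f}{-2 + f}$
$M{\left(g \right)} = \sqrt{7} \sqrt{- \frac{1}{g}}$ ($M{\left(g \right)} = \sqrt{- \frac{7}{g} + 2 \cdot 0 \frac{1}{-2 + 0}} = \sqrt{- \frac{7}{g} + 2 \cdot 0 \frac{1}{-2}} = \sqrt{- \frac{7}{g} + 2 \cdot 0 \left(- \frac{1}{2}\right)} = \sqrt{- \frac{7}{g} + 0} = \sqrt{- \frac{7}{g}} = \sqrt{7} \sqrt{- \frac{1}{g}}$)
$M{\left(-36 \right)} \left(-7\right) = \sqrt{7} \sqrt{- \frac{1}{-36}} \left(-7\right) = \sqrt{7} \sqrt{\left(-1\right) \left(- \frac{1}{36}\right)} \left(-7\right) = \frac{\sqrt{7}}{6} \left(-7\right) = - \frac{7 \sqrt{7}}{6}$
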